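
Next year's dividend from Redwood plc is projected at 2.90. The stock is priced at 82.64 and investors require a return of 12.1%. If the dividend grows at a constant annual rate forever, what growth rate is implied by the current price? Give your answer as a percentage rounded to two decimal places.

P = D₁/(r−g) ⇒ g = r − D₁/P = 0.121 − 2.90/82.64 = 0.085908

8.59%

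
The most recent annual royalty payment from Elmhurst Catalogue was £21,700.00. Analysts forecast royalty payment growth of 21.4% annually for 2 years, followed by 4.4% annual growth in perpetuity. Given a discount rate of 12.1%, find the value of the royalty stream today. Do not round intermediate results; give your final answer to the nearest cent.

D_1 = 26343.80000
D_2 = 31981.37320
Terminal value at year 2: TV = D_2×(1+g_2)/(r−g_2) = 33388.55362/0.077 = 433617.57949
P_0 = D_1/(1+r)^1 + D_2/(1+r)^2 + TV/(1+r)^2
    = 23500.26762 + 25449.88839 + 345060.82444 = 394010.98046

£394010.98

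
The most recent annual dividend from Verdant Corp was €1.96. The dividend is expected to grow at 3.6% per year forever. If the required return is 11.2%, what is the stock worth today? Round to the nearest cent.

€26.72

D₁ = D₀ × (1 + g) = €1.96 × 1.036 = €2.0306
Growing perpetuity: P = D₁ / (r − g) = €2.0306 / (0.112 − 0.036) = €26.72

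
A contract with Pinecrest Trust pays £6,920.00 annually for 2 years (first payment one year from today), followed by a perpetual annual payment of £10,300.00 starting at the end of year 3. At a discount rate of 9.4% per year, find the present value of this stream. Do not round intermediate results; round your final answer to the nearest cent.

£103660.78

PV of 2-year annuity: £6,920.00 × [1 − (1+0.094)^−2] / 0.094 = 12107.32297
Perpetuity value at year 2: £10,300.00 / 0.094 = 109574.46809
PV of perpetuity: 109574.46809 / (1+0.094)^2 = 91553.45267
Total PV = 12107.32297 + 91553.45267 = 103660.77565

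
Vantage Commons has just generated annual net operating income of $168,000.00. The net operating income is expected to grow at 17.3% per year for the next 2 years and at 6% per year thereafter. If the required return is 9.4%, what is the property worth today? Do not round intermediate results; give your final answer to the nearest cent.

$6394672.76

D_1 = 197064.00000
D_2 = 231156.07200
Terminal value at year 2: TV = D_2×(1+g_2)/(r−g_2) = 245025.43632/0.034 = 7206630.48000
P_0 = D_1/(1+r)^1 + D_2/(1+r)^2 + TV/(1+r)^2
    = 180131.62706 + 193139.30396 + 6021401.82949 = 6394672.76051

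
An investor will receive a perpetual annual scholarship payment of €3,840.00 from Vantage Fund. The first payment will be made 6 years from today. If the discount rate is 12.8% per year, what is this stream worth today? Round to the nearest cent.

Value at end of year 5: C / r = €3,840.00 / 0.128 = €30,000.0000
Discount to today: PV = €30,000.0000 / (1 + 0.128)^5 = €30,000.0000 / 1.826188 = €16,427.66

€16427.66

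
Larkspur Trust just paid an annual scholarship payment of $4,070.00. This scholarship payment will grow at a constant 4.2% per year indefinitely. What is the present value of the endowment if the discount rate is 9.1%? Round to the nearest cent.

$86549.80

D₁ = D₀ × (1 + g) = $4,070.00 × 1.042 = $4,240.9400
Growing perpetuity: P = D₁ / (r − g) = $4,240.9400 / (0.091 − 0.042) = $86,549.80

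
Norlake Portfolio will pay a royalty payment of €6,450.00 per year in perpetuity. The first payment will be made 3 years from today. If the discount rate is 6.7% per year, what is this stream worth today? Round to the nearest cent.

€84558.27

Value at end of year 2: C / r = €6,450.00 / 0.067 = €96,268.6567
Discount to today: PV = €96,268.6567 / (1 + 0.067)^2 = €96,268.6567 / 1.138489 = €84,558.27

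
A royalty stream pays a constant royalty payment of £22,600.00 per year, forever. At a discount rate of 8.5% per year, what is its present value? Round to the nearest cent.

Level perpetuity: PV = C / r = £22,600.00 / 0.085 = £265,882.35

£265882.35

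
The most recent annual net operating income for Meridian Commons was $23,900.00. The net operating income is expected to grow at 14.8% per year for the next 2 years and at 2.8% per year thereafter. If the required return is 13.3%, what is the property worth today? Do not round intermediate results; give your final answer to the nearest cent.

D_1 = 27437.20000
D_2 = 31497.90560
Terminal value at year 2: TV = D_2×(1+g_2)/(r−g_2) = 32379.84696/0.105 = 308379.49483
P_0 = D_1/(1+r)^1 + D_2/(1+r)^2 + TV/(1+r)^2
    = 24216.41659 + 24537.02228 + 240229.13247 = 288982.57134

$288982.57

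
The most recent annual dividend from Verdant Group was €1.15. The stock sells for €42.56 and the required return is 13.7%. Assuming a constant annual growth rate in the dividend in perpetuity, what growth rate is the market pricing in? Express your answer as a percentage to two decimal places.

P = D₀(1+g)/(r−g) ⇒ P(r−g) = D₀(1+g) ⇒ g(P+D₀) = P·r − D₀
g = (P·r − D₀)/(P + D₀) = (€42.56×0.137 − €1.15) / (€42.56 + €1.15) = 0.107086

10.71%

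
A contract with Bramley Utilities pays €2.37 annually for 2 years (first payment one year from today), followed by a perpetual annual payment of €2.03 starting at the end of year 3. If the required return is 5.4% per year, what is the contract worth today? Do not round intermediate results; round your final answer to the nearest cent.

PV of 2-year annuity: €2.37 × [1 − (1+0.054)^−2] / 0.054 = 4.38195
Perpetuity value at year 2: €2.03 / 0.054 = 37.59259
PV of perpetuity: 37.59259 / (1+0.054)^2 = 33.83928
Total PV = 4.38195 + 33.83928 = 38.22123

€38.22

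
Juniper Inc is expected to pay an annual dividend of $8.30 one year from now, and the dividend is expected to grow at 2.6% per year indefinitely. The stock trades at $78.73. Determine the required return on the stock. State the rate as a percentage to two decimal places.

P = D₁/(r − g) ⇒ r = D₁/P + g = $8.3000/$78.73 + 0.026 = 0.105424 + 0.026 = 0.131424

13.14%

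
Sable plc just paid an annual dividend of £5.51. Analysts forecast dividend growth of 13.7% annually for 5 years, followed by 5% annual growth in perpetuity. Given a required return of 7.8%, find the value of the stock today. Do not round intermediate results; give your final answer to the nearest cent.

£302.12

D_1 = 6.26487
D_2 = 7.12316
D_3 = 8.09903
D_4 = 9.20860
D_5 = 10.47017
Terminal value at year 5: TV = D_5×(1+g_2)/(r−g_2) = 10.99368/0.028 = 392.63155
P_0 = D_1/(1+r)^1 + D_2/(1+r)^2 + D_3/(1+r)^3 + D_4/(1+r)^4 + D_5/(1+r)^5 + TV/(1+r)^5
    = 5.81157 + 6.12964 + 6.46512 + 6.81896 + 7.19217 + 269.70648 = 302.12395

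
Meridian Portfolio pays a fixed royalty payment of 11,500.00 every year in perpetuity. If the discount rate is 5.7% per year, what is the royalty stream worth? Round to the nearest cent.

201754.39

Level perpetuity: PV = C / r = 11,500.00 / 0.057 = 201,754.39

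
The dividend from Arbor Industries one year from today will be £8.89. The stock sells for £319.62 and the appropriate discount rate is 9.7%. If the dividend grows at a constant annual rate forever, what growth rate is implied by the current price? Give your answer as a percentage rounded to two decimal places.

6.92%

P = D₁/(r−g) ⇒ g = r − D₁/P = 0.097 − £8.89/£319.62 = 0.069186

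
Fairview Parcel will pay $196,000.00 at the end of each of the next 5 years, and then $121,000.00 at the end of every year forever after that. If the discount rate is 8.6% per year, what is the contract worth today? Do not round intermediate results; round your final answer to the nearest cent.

$1701753.65

PV of 5-year annuity: $196,000.00 × [1 − (1+0.086)^−5] / 0.086 = 770350.30123
Perpetuity value at year 5: $121,000.00 / 0.086 = 1406976.74419
PV of perpetuity: 1406976.74419 / (1+0.086)^5 = 931403.34394
Total PV = 770350.30123 + 931403.34394 = 1701753.64517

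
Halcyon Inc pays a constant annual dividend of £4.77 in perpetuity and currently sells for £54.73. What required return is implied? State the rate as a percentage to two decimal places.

8.72%

P = C/r ⇒ r = C/P = £4.77/£54.73 = 0.087155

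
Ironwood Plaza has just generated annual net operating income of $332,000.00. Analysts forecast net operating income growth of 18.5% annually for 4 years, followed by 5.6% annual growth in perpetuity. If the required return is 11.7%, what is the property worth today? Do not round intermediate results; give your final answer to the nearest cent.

$8822821.06

D_1 = 393420.00000
D_2 = 466202.70000
D_3 = 552450.19950
D_4 = 654653.48641
Terminal value at year 4: TV = D_4×(1+g_2)/(r−g_2) = 691314.08165/0.061 = 11333017.73191
P_0 = D_1/(1+r)^1 + D_2/(1+r)^2 + D_3/(1+r)^3 + D_4/(1+r)^4 + TV/(1+r)^4
    = 352211.28021 + 373652.96961 + 396399.97224 + 420531.75210 + 7280025.08560 = 8822821.05977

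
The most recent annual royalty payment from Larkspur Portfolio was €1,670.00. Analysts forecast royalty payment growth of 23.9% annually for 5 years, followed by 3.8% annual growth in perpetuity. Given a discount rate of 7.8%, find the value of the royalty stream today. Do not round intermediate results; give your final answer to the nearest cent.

€99844.17

D_1 = 2069.13000
D_2 = 2563.65207
D_3 = 3176.36491
D_4 = 3935.51613
D_5 = 4876.10448
Terminal value at year 5: TV = D_5×(1+g_2)/(r−g_2) = 5061.39645/0.04 = 126534.91137
P_0 = D_1/(1+r)^1 + D_2/(1+r)^2 + D_3/(1+r)^3 + D_4/(1+r)^4 + D_5/(1+r)^5 + TV/(1+r)^5
    = 1919.41558 + 2206.08155 + 2535.56126 + 2914.24898 + 3349.49396 + 86919.36822 = 99844.16955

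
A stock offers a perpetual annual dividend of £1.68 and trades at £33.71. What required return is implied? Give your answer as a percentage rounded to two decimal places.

P = C/r ⇒ r = C/P = £1.68/£33.71 = 0.049837

4.98%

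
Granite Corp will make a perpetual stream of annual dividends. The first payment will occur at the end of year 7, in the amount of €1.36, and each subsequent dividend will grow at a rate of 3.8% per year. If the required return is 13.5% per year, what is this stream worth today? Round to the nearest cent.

€6.56

Value at end of year 6: C₁ / (r − g) = €1.36 / (0.135 − 0.038) = €14.0206
Discount to today: PV = €14.0206 / (1 + 0.135)^6 = €14.0206 / 2.137840 = €6.56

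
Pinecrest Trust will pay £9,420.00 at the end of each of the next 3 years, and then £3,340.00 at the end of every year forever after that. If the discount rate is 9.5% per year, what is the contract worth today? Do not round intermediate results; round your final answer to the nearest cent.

£50412.05

PV of 3-year annuity: £9,420.00 × [1 − (1+0.095)^−3] / 0.095 = 23633.90232
Perpetuity value at year 3: £3,340.00 / 0.095 = 35157.89474
PV of perpetuity: 35157.89474 / (1+0.095)^3 = 26778.14593
Total PV = 23633.90232 + 26778.14593 = 50412.04825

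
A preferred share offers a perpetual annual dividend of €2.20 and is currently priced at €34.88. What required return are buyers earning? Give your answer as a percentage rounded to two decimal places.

6.31%

P = C/r ⇒ r = C/P = €2.20/€34.88 = 0.063073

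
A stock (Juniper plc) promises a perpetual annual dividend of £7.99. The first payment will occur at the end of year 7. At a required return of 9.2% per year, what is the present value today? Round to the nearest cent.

£51.22

Value at end of year 6: C / r = £7.99 / 0.092 = £86.8478
Discount to today: PV = £86.8478 / (1 + 0.092)^6 = £86.8478 / 1.695649 = £51.22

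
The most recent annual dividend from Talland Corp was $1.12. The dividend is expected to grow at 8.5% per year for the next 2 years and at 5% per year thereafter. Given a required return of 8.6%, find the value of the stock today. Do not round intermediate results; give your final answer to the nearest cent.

$34.84

D_1 = 1.21520
D_2 = 1.31849
Terminal value at year 2: TV = D_2×(1+g_2)/(r−g_2) = 1.38442/0.036 = 38.45602
P_0 = D_1/(1+r)^1 + D_2/(1+r)^2 + TV/(1+r)^2
    = 1.11897 + 1.11794 + 32.60653 = 34.84344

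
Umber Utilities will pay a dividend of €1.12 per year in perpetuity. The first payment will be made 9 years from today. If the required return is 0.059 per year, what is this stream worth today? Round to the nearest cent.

Value at end of year 8: C / r = €1.12 / 0.059 = €18.9831
Discount to today: PV = €18.9831 / (1 + 0.059)^8 = €18.9831 / 1.581859 = €12.00

€12.00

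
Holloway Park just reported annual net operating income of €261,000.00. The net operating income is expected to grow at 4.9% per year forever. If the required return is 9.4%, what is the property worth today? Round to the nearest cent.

D₁ = D₀ × (1 + g) = €261,000.00 × 1.049 = €273,789.0000
Growing perpetuity: P = D₁ / (r − g) = €273,789.0000 / (0.094 − 0.049) = €6,084,200.00

€6084200.00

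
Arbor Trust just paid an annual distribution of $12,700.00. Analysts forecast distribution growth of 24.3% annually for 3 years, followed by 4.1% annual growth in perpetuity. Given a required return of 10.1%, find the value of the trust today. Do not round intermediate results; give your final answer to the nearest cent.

D_1 = 15786.10000
D_2 = 19622.12230
D_3 = 24390.29802
Terminal value at year 3: TV = D_3×(1+g_2)/(r−g_2) = 25390.30024/0.06 = 423171.67063
P_0 = D_1/(1+r)^1 + D_2/(1+r)^2 + D_3/(1+r)^3 + TV/(1+r)^3
    = 14337.96549 + 16187.18538 + 18274.90592 + 317069.61778 = 365869.67457

$365869.67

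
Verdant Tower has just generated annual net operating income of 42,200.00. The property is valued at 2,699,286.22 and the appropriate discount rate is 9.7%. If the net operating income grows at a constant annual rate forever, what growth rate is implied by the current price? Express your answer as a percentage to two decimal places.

P = D₀(1+g)/(r−g) ⇒ P(r−g) = D₀(1+g) ⇒ g(P+D₀) = P·r − D₀
g = (P·r − D₀)/(P + D₀) = (2,699,286.22×0.097 − 42,200.00) / (2,699,286.22 + 42,200.00) = 0.080114

8.01%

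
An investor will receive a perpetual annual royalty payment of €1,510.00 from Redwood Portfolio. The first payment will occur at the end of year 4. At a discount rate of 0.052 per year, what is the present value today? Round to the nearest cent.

Value at end of year 3: C / r = €1,510.00 / 0.052 = €29,038.4615
Discount to today: PV = €29,038.4615 / (1 + 0.052)^3 = €29,038.4615 / 1.164253 = €24,941.72

€24941.72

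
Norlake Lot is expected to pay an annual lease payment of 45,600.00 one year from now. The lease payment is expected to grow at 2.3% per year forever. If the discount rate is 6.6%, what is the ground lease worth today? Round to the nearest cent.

1060465.12

Growing perpetuity: P = D₁ / (r − g) = 45,600.0000 / (0.066 − 0.023) = 1,060,465.12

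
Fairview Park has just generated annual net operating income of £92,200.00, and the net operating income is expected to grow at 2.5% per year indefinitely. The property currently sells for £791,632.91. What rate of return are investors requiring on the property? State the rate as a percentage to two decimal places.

14.44%

D₁ = £92,200.00 × 1.025 = £94,505.0000
P = D₁/(r − g) ⇒ r = D₁/P + g = £94,505.0000/£791,632.91 + 0.025 = 0.119380 + 0.025 = 0.144380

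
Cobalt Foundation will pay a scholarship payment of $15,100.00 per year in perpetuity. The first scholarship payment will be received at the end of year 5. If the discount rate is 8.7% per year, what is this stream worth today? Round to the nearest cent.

$124319.58

Value at end of year 4: C / r = $15,100.00 / 0.087 = $173,563.2184
Discount to today: PV = $173,563.2184 / (1 + 0.087)^4 = $173,563.2184 / 1.396105 = $124,319.58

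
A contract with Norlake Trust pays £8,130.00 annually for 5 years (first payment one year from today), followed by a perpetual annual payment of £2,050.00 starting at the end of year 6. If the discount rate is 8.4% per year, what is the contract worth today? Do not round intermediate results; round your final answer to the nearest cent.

PV of 5-year annuity: £8,130.00 × [1 − (1+0.084)^−5] / 0.084 = 32121.37440
Perpetuity value at year 5: £2,050.00 / 0.084 = 24404.76190
PV of perpetuity: 24404.76190 / (1+0.084)^5 = 16305.27636
Total PV = 32121.37440 + 16305.27636 = 48426.65075

£48426.65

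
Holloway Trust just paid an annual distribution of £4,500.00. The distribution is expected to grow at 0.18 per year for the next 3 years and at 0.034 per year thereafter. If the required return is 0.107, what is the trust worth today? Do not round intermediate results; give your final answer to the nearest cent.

D_1 = 5310.00000
D_2 = 6265.80000
D_3 = 7393.64400
Terminal value at year 3: TV = D_3×(1+g_2)/(r−g_2) = 7645.02790/0.073 = 104726.40953
P_0 = D_1/(1+r)^1 + D_2/(1+r)^2 + D_3/(1+r)^3 + TV/(1+r)^3
    = 4796.74797 + 5113.06468 + 5450.24058 + 77199.29809 = 92559.35132

£92559.35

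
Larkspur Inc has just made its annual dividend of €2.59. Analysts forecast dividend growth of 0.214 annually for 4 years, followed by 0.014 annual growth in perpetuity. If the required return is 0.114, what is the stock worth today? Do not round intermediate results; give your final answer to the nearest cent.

D_1 = 3.14426
D_2 = 3.81713
D_3 = 4.63400
D_4 = 5.62567
Terminal value at year 4: TV = D_4×(1+g_2)/(r−g_2) = 5.70443/0.1 = 57.04433
P_0 = D_1/(1+r)^1 + D_2/(1+r)^2 + D_3/(1+r)^3 + D_4/(1+r)^4 + TV/(1+r)^4
    = 2.82250 + 3.07586 + 3.35197 + 3.65287 + 37.04006 = 49.94326

€49.94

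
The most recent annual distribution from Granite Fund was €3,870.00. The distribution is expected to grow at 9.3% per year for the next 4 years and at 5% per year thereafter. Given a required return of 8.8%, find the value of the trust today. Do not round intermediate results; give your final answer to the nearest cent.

€124572.17

D_1 = 4229.91000
D_2 = 4623.29163
D_3 = 5053.25775
D_4 = 5523.21072
Terminal value at year 4: TV = D_4×(1+g_2)/(r−g_2) = 5799.37126/0.038 = 152615.03312
P_0 = D_1/(1+r)^1 + D_2/(1+r)^2 + D_3/(1+r)^3 + D_4/(1+r)^4 + TV/(1+r)^4
    = 3887.78493 + 3905.65159 + 3923.60035 + 3941.63160 + 108913.50483 = 124572.17329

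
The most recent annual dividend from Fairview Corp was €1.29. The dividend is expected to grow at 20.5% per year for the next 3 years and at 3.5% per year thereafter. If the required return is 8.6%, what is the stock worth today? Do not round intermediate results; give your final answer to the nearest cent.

€40.54

D_1 = 1.55445
D_2 = 1.87311
D_3 = 2.25710
Terminal value at year 3: TV = D_3×(1+g_2)/(r−g_2) = 2.33610/0.051 = 45.80586
P_0 = D_1/(1+r)^1 + D_2/(1+r)^2 + D_3/(1+r)^3 + TV/(1+r)^3
    = 1.43135 + 1.58820 + 1.76223 + 35.76280 = 40.54458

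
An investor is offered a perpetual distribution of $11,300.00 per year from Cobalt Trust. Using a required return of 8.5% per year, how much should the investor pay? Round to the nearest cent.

$132941.18

Level perpetuity: PV = C / r = $11,300.00 / 0.085 = $132,941.18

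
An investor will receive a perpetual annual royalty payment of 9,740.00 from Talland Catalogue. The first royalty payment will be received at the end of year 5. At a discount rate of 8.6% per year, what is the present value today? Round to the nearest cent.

Value at end of year 4: C / r = 9,740.00 / 0.086 = 113,255.8140
Discount to today: PV = 113,255.8140 / (1 + 0.086)^4 = 113,255.8140 / 1.390975 = 81,421.89

81421.89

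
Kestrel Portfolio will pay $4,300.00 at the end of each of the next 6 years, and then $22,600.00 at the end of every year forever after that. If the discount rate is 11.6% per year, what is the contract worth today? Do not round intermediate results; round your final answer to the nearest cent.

PV of 6-year annuity: $4,300.00 × [1 − (1+0.116)^−6] / 0.116 = 17881.16041
Perpetuity value at year 6: $22,600.00 / 0.116 = 194827.58621
PV of perpetuity: 194827.58621 / (1+0.116)^6 = 100847.53384
Total PV = 17881.16041 + 100847.53384 = 118728.69425

$118728.69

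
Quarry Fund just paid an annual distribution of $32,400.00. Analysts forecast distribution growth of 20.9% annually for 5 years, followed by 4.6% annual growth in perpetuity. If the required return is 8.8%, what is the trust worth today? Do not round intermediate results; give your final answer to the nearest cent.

D_1 = 39171.60000
D_2 = 47358.46440
D_3 = 57256.38346
D_4 = 69222.96760
D_5 = 83690.56783
Terminal value at year 5: TV = D_5×(1+g_2)/(r−g_2) = 87540.33395/0.042 = 2084293.66552
P_0 = D_1/(1+r)^1 + D_2/(1+r)^2 + D_3/(1+r)^3 + D_4/(1+r)^4 + D_5/(1+r)^5 + TV/(1+r)^5
    = 36003.30882 + 40007.35328 + 44456.70047 + 49400.87396 + 54894.90498 + 1367144.53838 = 1591907.67990

$1591907.68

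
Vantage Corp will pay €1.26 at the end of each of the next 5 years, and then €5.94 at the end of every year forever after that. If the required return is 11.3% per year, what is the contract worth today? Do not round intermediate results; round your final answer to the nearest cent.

PV of 5-year annuity: €1.26 × [1 − (1+0.113)^−5] / 0.113 = 4.62190
Perpetuity value at year 5: €5.94 / 0.113 = 52.56637
PV of perpetuity: 52.56637 / (1+0.113)^5 = 30.77742
Total PV = 4.62190 + 30.77742 = 35.39932

€35.40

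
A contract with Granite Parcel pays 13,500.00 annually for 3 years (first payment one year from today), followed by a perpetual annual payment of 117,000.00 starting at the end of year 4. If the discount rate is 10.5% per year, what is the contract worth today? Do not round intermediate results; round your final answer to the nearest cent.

PV of 3-year annuity: 13,500.00 × [1 − (1+0.105)^−3] / 0.105 = 33279.16674
Perpetuity value at year 3: 117,000.00 / 0.105 = 1114285.71429
PV of perpetuity: 1114285.71429 / (1+0.105)^3 = 825866.26920
Total PV = 33279.16674 + 825866.26920 = 859145.43594

859145.44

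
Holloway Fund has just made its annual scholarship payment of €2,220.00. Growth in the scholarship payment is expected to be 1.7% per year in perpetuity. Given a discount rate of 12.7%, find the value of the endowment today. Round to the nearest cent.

€20524.91

D₁ = D₀ × (1 + g) = €2,220.00 × 1.017 = €2,257.7400
Growing perpetuity: P = D₁ / (r − g) = €2,257.7400 / (0.127 − 0.017) = €20,524.91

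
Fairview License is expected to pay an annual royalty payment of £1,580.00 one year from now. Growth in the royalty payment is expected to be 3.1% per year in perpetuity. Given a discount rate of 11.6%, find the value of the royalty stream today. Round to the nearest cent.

Growing perpetuity: P = D₁ / (r − g) = £1,580.0000 / (0.116 − 0.031) = £18,588.24

£18588.24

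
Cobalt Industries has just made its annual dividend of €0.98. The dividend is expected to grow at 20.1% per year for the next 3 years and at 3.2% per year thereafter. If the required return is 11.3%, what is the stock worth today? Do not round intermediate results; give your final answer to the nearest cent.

D_1 = 1.17698
D_2 = 1.41355
D_3 = 1.69768
Terminal value at year 3: TV = D_3×(1+g_2)/(r−g_2) = 1.75200/0.081 = 21.62966
P_0 = D_1/(1+r)^1 + D_2/(1+r)^2 + D_3/(1+r)^3 + TV/(1+r)^3
    = 1.05748 + 1.14109 + 1.23132 + 15.68788 = 19.11778

€19.12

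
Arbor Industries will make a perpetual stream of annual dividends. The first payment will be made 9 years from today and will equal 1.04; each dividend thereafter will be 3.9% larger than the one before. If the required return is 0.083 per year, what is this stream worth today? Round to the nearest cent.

12.49

Value at end of year 8: C₁ / (r − g) = 1.04 / (0.083 − 0.039) = 23.6364
Discount to today: PV = 23.6364 / (1 + 0.083)^8 = 23.6364 / 1.892464 = 12.49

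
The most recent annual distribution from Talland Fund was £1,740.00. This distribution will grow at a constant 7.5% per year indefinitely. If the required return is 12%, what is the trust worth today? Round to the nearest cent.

£41566.67

D₁ = D₀ × (1 + g) = £1,740.00 × 1.075 = £1,870.5000
Growing perpetuity: P = D₁ / (r − g) = £1,870.5000 / (0.12 − 0.075) = £41,566.67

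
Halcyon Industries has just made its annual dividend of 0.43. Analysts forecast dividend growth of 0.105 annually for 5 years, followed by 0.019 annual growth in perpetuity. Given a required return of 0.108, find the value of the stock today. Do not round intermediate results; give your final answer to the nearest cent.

D_1 = 0.47515
D_2 = 0.52504
D_3 = 0.58017
D_4 = 0.64109
D_5 = 0.70840
Terminal value at year 5: TV = D_5×(1+g_2)/(r−g_2) = 0.72186/0.089 = 8.11081
P_0 = D_1/(1+r)^1 + D_2/(1+r)^2 + D_3/(1+r)^3 + D_4/(1+r)^4 + D_5/(1+r)^5 + TV/(1+r)^5
    = 0.42884 + 0.42767 + 0.42652 + 0.42536 + 0.42421 + 4.85697 = 6.98957

6.99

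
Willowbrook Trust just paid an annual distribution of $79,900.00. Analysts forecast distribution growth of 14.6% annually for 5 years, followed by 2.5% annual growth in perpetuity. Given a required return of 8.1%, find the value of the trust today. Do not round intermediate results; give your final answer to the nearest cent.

$2435900.80

D_1 = 91565.40000
D_2 = 104933.94840
D_3 = 120254.30487
D_4 = 137811.43338
D_5 = 157931.90265
Terminal value at year 5: TV = D_5×(1+g_2)/(r−g_2) = 161880.20022/0.056 = 2890717.86100
P_0 = D_1/(1+r)^1 + D_2/(1+r)^2 + D_3/(1+r)^3 + D_4/(1+r)^4 + D_5/(1+r)^5 + TV/(1+r)^5
    = 84704.34783 + 89797.57873 + 95197.06311 + 100921.21585 + 106989.55907 + 1958291.03662 = 2435900.80121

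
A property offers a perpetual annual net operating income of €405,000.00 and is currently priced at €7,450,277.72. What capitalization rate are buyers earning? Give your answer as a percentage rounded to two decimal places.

P = C/r ⇒ r = C/P = €405,000.00/€7,450,277.72 = 0.054360

5.44%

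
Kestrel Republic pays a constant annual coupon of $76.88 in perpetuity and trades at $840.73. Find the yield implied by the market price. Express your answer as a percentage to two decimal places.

9.14%

P = C/r ⇒ r = C/P = $76.88/$840.73 = 0.091444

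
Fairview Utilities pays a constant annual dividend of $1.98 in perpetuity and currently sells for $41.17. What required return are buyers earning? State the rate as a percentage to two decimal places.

4.81%

P = C/r ⇒ r = C/P = $1.98/$41.17 = 0.048093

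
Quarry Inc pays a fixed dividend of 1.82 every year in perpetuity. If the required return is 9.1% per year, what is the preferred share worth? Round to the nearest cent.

20.00

Level perpetuity: PV = C / r = 1.82 / 0.091 = 20.00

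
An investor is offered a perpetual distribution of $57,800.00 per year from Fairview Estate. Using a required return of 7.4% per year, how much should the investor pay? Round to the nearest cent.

Level perpetuity: PV = C / r = $57,800.00 / 0.074 = $781,081.08

$781081.08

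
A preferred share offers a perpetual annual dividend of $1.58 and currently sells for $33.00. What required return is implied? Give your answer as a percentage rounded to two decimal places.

4.79%

P = C/r ⇒ r = C/P = $1.58/$33.00 = 0.047879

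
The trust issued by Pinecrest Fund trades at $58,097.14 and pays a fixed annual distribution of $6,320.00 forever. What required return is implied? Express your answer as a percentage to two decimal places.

P = C/r ⇒ r = C/P = $6,320.00/$58,097.14 = 0.108783

10.88%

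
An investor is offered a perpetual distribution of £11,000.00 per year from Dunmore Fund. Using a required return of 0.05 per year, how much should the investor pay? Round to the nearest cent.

£220000.00

Level perpetuity: PV = C / r = £11,000.00 / 0.05 = £220,000.00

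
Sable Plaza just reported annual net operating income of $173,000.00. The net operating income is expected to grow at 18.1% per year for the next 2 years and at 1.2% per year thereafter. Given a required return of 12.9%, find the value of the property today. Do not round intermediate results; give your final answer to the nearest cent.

D_1 = 204313.00000
D_2 = 241293.65300
Terminal value at year 2: TV = D_2×(1+g_2)/(r−g_2) = 244189.17684/0.117 = 2087086.98150
P_0 = D_1/(1+r)^1 + D_2/(1+r)^2 + TV/(1+r)^2
    = 180968.11337 + 189303.22577 + 1637392.00410 = 2007663.34325

$2007663.34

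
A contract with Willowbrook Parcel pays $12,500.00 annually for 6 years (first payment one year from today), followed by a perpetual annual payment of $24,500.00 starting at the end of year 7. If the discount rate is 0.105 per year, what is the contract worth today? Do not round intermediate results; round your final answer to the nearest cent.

$181827.18

PV of 6-year annuity: $12,500.00 × [1 − (1+0.105)^−6] / 0.105 = 53652.24235
Perpetuity value at year 6: $24,500.00 / 0.105 = 233333.33333
PV of perpetuity: 233333.33333 / (1+0.105)^6 = 128174.93833
Total PV = 53652.24235 + 128174.93833 = 181827.18068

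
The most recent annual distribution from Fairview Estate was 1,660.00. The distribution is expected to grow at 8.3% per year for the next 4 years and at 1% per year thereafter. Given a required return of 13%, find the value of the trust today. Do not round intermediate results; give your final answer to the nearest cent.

17765.90

D_1 = 1797.78000
D_2 = 1946.99574
D_3 = 2108.59639
D_4 = 2283.60989
Terminal value at year 4: TV = D_4×(1+g_2)/(r−g_2) = 2306.44599/0.12 = 19220.38321
P_0 = D_1/(1+r)^1 + D_2/(1+r)^2 + D_3/(1+r)^3 + D_4/(1+r)^4 + TV/(1+r)^4
    = 1590.95575 + 1524.78326 + 1461.36307 + 1400.58071 + 11788.22098 = 17765.90376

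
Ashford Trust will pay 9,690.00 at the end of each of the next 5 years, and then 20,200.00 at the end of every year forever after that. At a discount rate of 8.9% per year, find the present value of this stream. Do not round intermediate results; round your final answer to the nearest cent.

185979.77

PV of 5-year annuity: 9,690.00 × [1 − (1+0.089)^−5] / 0.089 = 37788.71947
Perpetuity value at year 5: 20,200.00 / 0.089 = 226966.29213
PV of perpetuity: 226966.29213 / (1+0.089)^5 = 148191.04618
Total PV = 37788.71947 + 148191.04618 = 185979.76565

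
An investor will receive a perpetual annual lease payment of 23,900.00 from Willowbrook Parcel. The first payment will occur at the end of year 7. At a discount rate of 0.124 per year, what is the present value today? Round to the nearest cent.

Value at end of year 6: C / r = 23,900.00 / 0.124 = 192,741.9355
Discount to today: PV = 192,741.9355 / (1 + 0.124)^6 = 192,741.9355 / 2.016498 = 95,582.49

95582.49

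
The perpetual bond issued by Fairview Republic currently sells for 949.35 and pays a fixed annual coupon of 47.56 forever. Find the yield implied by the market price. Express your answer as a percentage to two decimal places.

P = C/r ⇒ r = C/P = 47.56/949.35 = 0.050097

5.01%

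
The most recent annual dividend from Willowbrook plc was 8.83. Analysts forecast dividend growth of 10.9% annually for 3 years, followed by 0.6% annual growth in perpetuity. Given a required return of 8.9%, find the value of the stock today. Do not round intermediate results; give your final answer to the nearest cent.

D_1 = 9.79247
D_2 = 10.85985
D_3 = 12.04357
Terminal value at year 3: TV = D_3×(1+g_2)/(r−g_2) = 12.11583/0.083 = 145.97391
P_0 = D_1/(1+r)^1 + D_2/(1+r)^2 + D_3/(1+r)^3 + TV/(1+r)^3
    = 8.99217 + 9.15731 + 9.32549 + 113.02944 = 140.50441

140.50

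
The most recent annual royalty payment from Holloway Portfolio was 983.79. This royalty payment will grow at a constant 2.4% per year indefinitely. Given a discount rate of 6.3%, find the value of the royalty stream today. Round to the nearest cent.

D₁ = D₀ × (1 + g) = 983.79 × 1.024 = 1,007.4010
Growing perpetuity: P = D₁ / (r − g) = 1,007.4010 / (0.063 − 0.024) = 25,830.79

25830.79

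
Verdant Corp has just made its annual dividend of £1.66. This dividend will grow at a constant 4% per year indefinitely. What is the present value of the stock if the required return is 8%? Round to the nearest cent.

D₁ = D₀ × (1 + g) = £1.66 × 1.04 = £1.7264
Growing perpetuity: P = D₁ / (r − g) = £1.7264 / (0.08 − 0.04) = £43.16

£43.16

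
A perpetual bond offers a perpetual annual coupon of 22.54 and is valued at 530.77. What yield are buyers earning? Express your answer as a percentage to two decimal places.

P = C/r ⇒ r = C/P = 22.54/530.77 = 0.042467

4.25%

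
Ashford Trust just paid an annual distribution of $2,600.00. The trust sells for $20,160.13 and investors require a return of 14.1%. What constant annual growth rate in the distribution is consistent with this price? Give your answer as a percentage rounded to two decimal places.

P = D₀(1+g)/(r−g) ⇒ P(r−g) = D₀(1+g) ⇒ g(P+D₀) = P·r − D₀
g = (P·r − D₀)/(P + D₀) = ($20,160.13×0.141 − $2,600.00) / ($20,160.13 + $2,600.00) = 0.010658

1.07%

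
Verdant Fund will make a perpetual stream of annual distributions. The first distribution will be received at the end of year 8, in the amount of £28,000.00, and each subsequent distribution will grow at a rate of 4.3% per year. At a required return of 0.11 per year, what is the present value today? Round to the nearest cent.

Value at end of year 7: C₁ / (r − g) = £28,000.00 / (0.11 − 0.043) = £417,910.4478
Discount to today: PV = £417,910.4478 / (1 + 0.11)^7 = £417,910.4478 / 2.076160 = £201,290.08

£201290.08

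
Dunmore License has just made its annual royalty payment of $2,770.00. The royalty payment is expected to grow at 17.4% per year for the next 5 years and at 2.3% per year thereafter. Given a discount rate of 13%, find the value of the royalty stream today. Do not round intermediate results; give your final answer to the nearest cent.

$47611.14

D_1 = 3251.98000
D_2 = 3817.82452
D_3 = 4482.12599
D_4 = 5262.01591
D_5 = 6177.60668
Terminal value at year 5: TV = D_5×(1+g_2)/(r−g_2) = 6319.69163/0.107 = 59062.53860
P_0 = D_1/(1+r)^1 + D_2/(1+r)^2 + D_3/(1+r)^3 + D_4/(1+r)^4 + D_5/(1+r)^5 + TV/(1+r)^5
    = 2877.85841 + 2989.91661 + 3106.33814 + 3227.29290 + 3352.95740 + 32056.77967 = 47611.14313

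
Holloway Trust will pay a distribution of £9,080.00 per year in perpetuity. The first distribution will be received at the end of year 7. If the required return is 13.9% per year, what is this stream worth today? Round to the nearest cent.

£29917.73

Value at end of year 6: C / r = £9,080.00 / 0.139 = £65,323.7410
Discount to today: PV = £65,323.7410 / (1 + 0.139)^6 = £65,323.7410 / 2.183445 = £29,917.73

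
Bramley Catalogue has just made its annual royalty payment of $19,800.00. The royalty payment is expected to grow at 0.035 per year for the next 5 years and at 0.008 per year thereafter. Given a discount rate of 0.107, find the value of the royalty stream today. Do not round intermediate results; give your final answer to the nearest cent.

$225308.91

D_1 = 20493.00000
D_2 = 21210.25500
D_3 = 21952.61393
D_4 = 22720.95541
D_5 = 23516.18885
Terminal value at year 5: TV = D_5×(1+g_2)/(r−g_2) = 23704.31836/0.099 = 239437.55922
P_0 = D_1/(1+r)^1 + D_2/(1+r)^2 + D_3/(1+r)^3 + D_4/(1+r)^4 + D_5/(1+r)^5 + TV/(1+r)^5
    = 18512.19512 + 17308.14991 + 16182.41658 + 15129.90168 + 14145.84304 + 144030.40184 = 225308.90817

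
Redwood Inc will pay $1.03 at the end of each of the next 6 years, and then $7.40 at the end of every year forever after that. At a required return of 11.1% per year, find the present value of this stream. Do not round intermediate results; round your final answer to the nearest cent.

PV of 6-year annuity: $1.03 × [1 − (1+0.111)^−6] / 0.111 = 4.34493
Perpetuity value at year 6: $7.40 / 0.111 = 66.66667
PV of perpetuity: 66.66667 / (1+0.111)^6 = 35.45067
Total PV = 4.34493 + 35.45067 = 39.79560

$39.80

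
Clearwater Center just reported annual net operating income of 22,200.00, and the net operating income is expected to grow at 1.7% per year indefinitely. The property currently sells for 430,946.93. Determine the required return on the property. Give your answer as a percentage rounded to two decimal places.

6.94%

D₁ = 22,200.00 × 1.017 = 22,577.4000
P = D₁/(r − g) ⇒ r = D₁/P + g = 22,577.4000/430,946.93 + 0.017 = 0.052390 + 0.017 = 0.069390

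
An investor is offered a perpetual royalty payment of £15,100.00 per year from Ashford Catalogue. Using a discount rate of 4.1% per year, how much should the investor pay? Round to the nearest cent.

£368292.68

Level perpetuity: PV = C / r = £15,100.00 / 0.041 = £368,292.68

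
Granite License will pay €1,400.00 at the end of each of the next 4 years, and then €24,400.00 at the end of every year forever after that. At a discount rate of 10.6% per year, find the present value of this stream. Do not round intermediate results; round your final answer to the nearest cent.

PV of 4-year annuity: €1,400.00 × [1 − (1+0.106)^−4] / 0.106 = 4380.78017
Perpetuity value at year 4: €24,400.00 / 0.106 = 230188.67925
PV of perpetuity: 230188.67925 / (1+0.106)^4 = 153837.93909
Total PV = 4380.78017 + 153837.93909 = 158218.71927

€158218.72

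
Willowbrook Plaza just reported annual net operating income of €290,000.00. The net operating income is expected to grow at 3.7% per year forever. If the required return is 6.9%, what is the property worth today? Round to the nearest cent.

D₁ = D₀ × (1 + g) = €290,000.00 × 1.037 = €300,730.0000
Growing perpetuity: P = D₁ / (r − g) = €300,730.0000 / (0.069 − 0.037) = €9,397,812.50

€9397812.50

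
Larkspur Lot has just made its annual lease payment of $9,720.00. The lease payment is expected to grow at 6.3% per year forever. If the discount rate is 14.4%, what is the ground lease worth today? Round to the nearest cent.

D₁ = D₀ × (1 + g) = $9,720.00 × 1.063 = $10,332.3600
Growing perpetuity: P = D₁ / (r − g) = $10,332.3600 / (0.144 − 0.063) = $127,560.00

$127560.00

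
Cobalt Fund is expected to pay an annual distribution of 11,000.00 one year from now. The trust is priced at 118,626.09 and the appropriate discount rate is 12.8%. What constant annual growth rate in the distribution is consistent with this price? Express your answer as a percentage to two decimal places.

3.53%

P = D₁/(r−g) ⇒ g = r − D₁/P = 0.128 − 11,000.00/118,626.09 = 0.035272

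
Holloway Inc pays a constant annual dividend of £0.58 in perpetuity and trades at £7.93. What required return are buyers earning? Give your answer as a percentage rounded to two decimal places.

P = C/r ⇒ r = C/P = £0.58/£7.93 = 0.073140

7.31%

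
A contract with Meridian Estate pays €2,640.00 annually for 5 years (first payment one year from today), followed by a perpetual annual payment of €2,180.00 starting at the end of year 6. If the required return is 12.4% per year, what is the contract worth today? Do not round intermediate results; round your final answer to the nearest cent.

€19222.54

PV of 5-year annuity: €2,640.00 × [1 − (1+0.124)^−5] / 0.124 = 9423.05635
Perpetuity value at year 5: €2,180.00 / 0.124 = 17580.64516
PV of perpetuity: 17580.64516 / (1+0.124)^5 = 9799.48500
Total PV = 9423.05635 + 9799.48500 = 19222.54134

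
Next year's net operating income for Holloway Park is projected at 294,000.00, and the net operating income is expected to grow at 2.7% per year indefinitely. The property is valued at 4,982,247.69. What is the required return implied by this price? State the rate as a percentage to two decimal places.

8.60%

P = D₁/(r − g) ⇒ r = D₁/P + g = 294,000.0000/4,982,247.69 + 0.027 = 0.059010 + 0.027 = 0.086010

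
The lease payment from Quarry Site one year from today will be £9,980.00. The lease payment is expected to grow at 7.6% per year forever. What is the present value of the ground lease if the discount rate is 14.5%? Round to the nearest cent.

Growing perpetuity: P = D₁ / (r − g) = £9,980.0000 / (0.145 − 0.076) = £144,637.68

£144637.68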